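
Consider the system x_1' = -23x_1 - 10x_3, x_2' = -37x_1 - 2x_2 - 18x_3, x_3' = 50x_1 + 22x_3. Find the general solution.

Coefficient matrix A = [[-23, 0, -10], [-37, -2, -18], [50, 0, 22]].
det(A - λI) = 0 gives eigenvalues λ = 2, -2, -3.
For λ=2: eigenvector (-2,-4,5).
For λ=-2: eigenvector (0,1,0).
For λ=-3: eigenvector (1,1,-2).
General solution: C_1e^(2t)(-2,-4,5) + C_2e^(-2t)(0,1,0) + C_3e^(-3t)(1,1,-2).

x_1(t) = -2C_1e^(2t) + C_3e^(-3t), x_2(t) = -4C_1e^(2t) + C_2e^(-2t) + C_3e^(-3t), x_3(t) = 5C_1e^(2t) - 2C_3e^(-3t)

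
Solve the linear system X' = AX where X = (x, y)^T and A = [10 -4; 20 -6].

x(t) = -C_1e^(2t)cos(4t) - C_2e^(2t)sin(4t), y(t) = -C_1e^(2t)sin(4t) - 2C_1e^(2t)cos(4t) - 2C_2e^(2t)sin(4t) + C_2e^(2t)cos(4t)

Coefficient matrix A = [[10, -4], [20, -6]].
Characteristic polynomial det(A - λI) = λ^2 - 4λ + 20 = 0.
Eigenvalues λ = 2 ± 4i (complex conjugate pair).
For λ=2+4i: an eigenvector is (-1,-2) - i(0,-1) = (-1, -2 + i).
A real fundamental pair from Re and Im of e^((2+4i)t)v: X_1 = e^(2t)(cos(4t)·(-1,-2) + sin(4t)·(0,-1)), X_2 = e^(2t)(sin(4t)·(-1,-2) - cos(4t)·(0,-1)).
General solution: C_1X_1 + C_2X_2.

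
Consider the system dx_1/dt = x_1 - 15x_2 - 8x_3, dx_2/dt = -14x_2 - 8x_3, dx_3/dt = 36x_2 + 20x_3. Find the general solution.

x_1(t) = K_1e^(t) - 4K_2e^(4t) + K_3e^(2t), x_2(t) = -4K_2e^(4t) + K_3e^(2t), x_3(t) = 9K_2e^(4t) - 2K_3e^(2t)

Coefficient matrix A = [[1, -15, -8], [0, -14, -8], [0, 36, 20]].
det(A - λI) = 0 gives eigenvalues λ = 1, 4, 2.
For λ=1: eigenvector (1,0,0).
For λ=4: eigenvector (-4,-4,9).
For λ=2: eigenvector (1,1,-2).
General solution: K_1e^(t)(1,0,0) + K_2e^(4t)(-4,-4,9) + K_3e^(2t)(1,1,-2).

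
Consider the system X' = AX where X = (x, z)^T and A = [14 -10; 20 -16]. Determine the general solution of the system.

x(t) = C_1e^(4t) + C_2e^(-6t), z(t) = C_1e^(4t) + 2C_2e^(-6t)

Coefficient matrix A = [[14, -10], [20, -16]].
Characteristic polynomial det(A - λI) = λ^2 + 2λ - 24 = 0.
Eigenvalues λ = 4, -6.
For λ=4: (A-λI) row 1 is [10, -10], so an eigenvector is (1, 1).
For λ=-6: (A-λI) row 1 is [20, -10], so an eigenvector is (1, 2).
General solution: C_1e^(4t)(1,1) + C_2e^(-6t)(1,2).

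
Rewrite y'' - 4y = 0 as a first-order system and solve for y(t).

y(t) = C_1e^(2t) + C_2e^(-2t)

Let x_1 = y, x_2 = y'. Then x_1' = x_2 and x_2' = 4x_1.
A = [[0,1],[4,0]]; det(A-λI) = λ^2 - 4.
Eigenvalues λ = 2, -2 with eigenvectors (1,2), (1,-2).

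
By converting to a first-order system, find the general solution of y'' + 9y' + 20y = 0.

Let x_1 = y, x_2 = y'. Then x_1' = x_2 and x_2' = -20x_1 - 9x_2.
A = [[0,1],[-20,-9]]; det(A-λI) = λ^2 + 9λ + 20.
Eigenvalues λ = -4, -5 with eigenvectors (1,-4), (1,-5).

y(t) = c_1e^(-4t) + c_2e^(-5t)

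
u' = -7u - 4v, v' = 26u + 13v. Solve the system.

Coefficient matrix A = [[-7, -4], [26, 13]].
Characteristic polynomial det(A - λI) = λ^2 - 6λ + 13 = 0.
Eigenvalues λ = 3 ± 2i (complex conjugate pair).
For λ=3+2i: an eigenvector is (1,-2) - i(-1,3) = (1 + i, -2 - 3i).
A real fundamental pair from Re and Im of e^((3+2i)t)v: X_1 = e^(3t)(cos(2t)·(1,-2) + sin(2t)·(-1,3)), X_2 = e^(3t)(sin(2t)·(1,-2) - cos(2t)·(-1,3)).
General solution: K_1X_1 + K_2X_2.

u(t) = -K_1e^(3t)sin(2t) + K_1e^(3t)cos(2t) + K_2e^(3t)sin(2t) + K_2e^(3t)cos(2t), v(t) = 3K_1e^(3t)sin(2t) - 2K_1e^(3t)cos(2t) - 2K_2e^(3t)sin(2t) - 3K_2e^(3t)cos(2t)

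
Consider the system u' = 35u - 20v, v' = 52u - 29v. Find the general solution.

u(t) = 2c_1e^(3t)sin(4t) - c_1e^(3t)cos(4t) - c_2e^(3t)sin(4t) - 2c_2e^(3t)cos(4t), v(t) = 3c_1e^(3t)sin(4t) - 2c_1e^(3t)cos(4t) - 2c_2e^(3t)sin(4t) - 3c_2e^(3t)cos(4t)

Coefficient matrix A = [[35, -20], [52, -29]].
Characteristic polynomial det(A - λI) = λ^2 - 6λ + 25 = 0.
Eigenvalues λ = 3 ± 4i (complex conjugate pair).
For λ=3+4i: an eigenvector is (-1,-2) - i(2,3) = (-1 - 2i, -2 - 3i).
A real fundamental pair from Re and Im of e^((3+4i)t)v: X_1 = e^(3t)(cos(4t)·(-1,-2) + sin(4t)·(2,3)), X_2 = e^(3t)(sin(4t)·(-1,-2) - cos(4t)·(2,3)).
General solution: c_1X_1 + c_2X_2.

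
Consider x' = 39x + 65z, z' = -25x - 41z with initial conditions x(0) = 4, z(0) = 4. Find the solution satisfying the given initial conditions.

Coefficient matrix A = [[39, 65], [-25, -41]].
Characteristic polynomial det(A - λI) = λ^2 + 2λ + 26 = 0.
Eigenvalues λ = -1 ± 5i (complex conjugate pair).
For λ=-1+5i: an eigenvector is (2,-1) - i(3,-2) = (2 - 3i, -1 + 2i).
A real fundamental pair from Re and Im of e^((-1+5i)t)v: X_1 = e^(-t)(cos(5t)·(2,-1) + sin(5t)·(3,-2)), X_2 = e^(-t)(sin(5t)·(2,-1) - cos(5t)·(3,-2)).
General solution: c_1X_1 + c_2X_2.
Applying x(0)=4, z(0)=4 gives c_1=20, c_2=12.

x(t) = 84e^(-t)sin(5t) + 4e^(-t)cos(5t), z(t) = -52e^(-t)sin(5t) + 4e^(-t)cos(5t)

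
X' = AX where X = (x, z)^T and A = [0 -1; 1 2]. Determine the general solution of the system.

Coefficient matrix A = [[0, -1], [1, 2]].
Characteristic polynomial det(A - λI) = λ^2 - 2λ + 1 = 0.
Single eigenvalue λ = 1 with algebraic multiplicity 2.
Eigenvector v = (-1,1); generalized eigenvector w with (A-λI)w=v is (-1,2).
General solution: e^(t)[C_1·v + C_2·(t·v + w)].

x(t) = -C_1e^(t) - C_2te^(t) - C_2e^(t), z(t) = C_1e^(t) + C_2te^(t) + 2C_2e^(t)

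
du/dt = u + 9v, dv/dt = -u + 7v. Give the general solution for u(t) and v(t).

u(t) = -3c_1e^(4t) - 3c_2te^(4t) - 2c_2e^(4t), v(t) = -c_1e^(4t) - c_2te^(4t) - c_2e^(4t)

Coefficient matrix A = [[1, 9], [-1, 7]].
Characteristic polynomial det(A - λI) = λ^2 - 8λ + 16 = 0.
Single eigenvalue λ = 4 with algebraic multiplicity 2.
Eigenvector v = (-3,-1); generalized eigenvector w with (A-λI)w=v is (-2,-1).
General solution: e^(4t)[c_1·v + c_2·(t·v + w)].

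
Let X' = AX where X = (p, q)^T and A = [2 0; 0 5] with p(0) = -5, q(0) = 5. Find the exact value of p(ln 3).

-45

A = [[2,0],[0,5]]; eigenvalues λ = 5, 2.
Eigenvectors: (0,-1) for λ=5, (1,0) for λ=2.
From the initial condition, c_1 = -5, c_2 = -5.
p(ln 3) = (-5)(3^5)(0) + (-5)(3^2)(1) = -45.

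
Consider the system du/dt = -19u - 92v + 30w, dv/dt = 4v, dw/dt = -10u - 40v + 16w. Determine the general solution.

Coefficient matrix A = [[-19, -92, 30], [0, 4, 0], [-10, -40, 16]].
det(A - λI) = 0 gives eigenvalues λ = 1, 4, -4.
For λ=1: eigenvector (-3,0,-2).
For λ=4: eigenvector (-4,1,0).
For λ=-4: eigenvector (2,0,1).
General solution: c_1e^(t)(-3,0,-2) + c_2e^(4t)(-4,1,0) + c_3e^(-4t)(2,0,1).

u(t) = -3c_1e^(t) - 4c_2e^(4t) + 2c_3e^(-4t), v(t) = c_2e^(4t), w(t) = -2c_1e^(t) + c_3e^(-4t)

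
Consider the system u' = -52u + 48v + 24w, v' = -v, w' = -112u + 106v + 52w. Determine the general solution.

u(t) = K_1e^(-4t) + 3K_3e^(4t), v(t) = K_2e^(-t), w(t) = 2K_1e^(-4t) - 2K_2e^(-t) + 7K_3e^(4t)

Coefficient matrix A = [[-52, 48, 24], [0, -1, 0], [-112, 106, 52]].
det(A - λI) = 0 gives eigenvalues λ = -4, -1, 4.
For λ=-4: eigenvector (1,0,2).
For λ=-1: eigenvector (0,1,-2).
For λ=4: eigenvector (3,0,7).
General solution: K_1e^(-4t)(1,0,2) + K_2e^(-t)(0,1,-2) + K_3e^(4t)(3,0,7).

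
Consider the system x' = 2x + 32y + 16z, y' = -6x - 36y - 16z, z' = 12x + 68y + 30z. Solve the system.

Coefficient matrix A = [[2, 32, 16], [-6, -36, -16], [12, 68, 30]].
det(A - λI) = 0 gives eigenvalues λ = -2, -4, 2.
For λ=-2: eigenvector (-4,4,-7).
For λ=-4: eigenvector (0,1,-2).
For λ=2: eigenvector (1,-1,2).
General solution: K_1e^(-2t)(-4,4,-7) + K_2e^(-4t)(0,1,-2) + K_3e^(2t)(1,-1,2).

x(t) = -4K_1e^(-2t) + K_3e^(2t), y(t) = 4K_1e^(-2t) + K_2e^(-4t) - K_3e^(2t), z(t) = -7K_1e^(-2t) - 2K_2e^(-4t) + 2K_3e^(2t)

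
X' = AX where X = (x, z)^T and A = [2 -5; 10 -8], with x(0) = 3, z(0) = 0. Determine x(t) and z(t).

Coefficient matrix A = [[2, -5], [10, -8]].
Characteristic polynomial det(A - λI) = λ^2 + 6λ + 34 = 0.
Eigenvalues λ = -3 ± 5i (complex conjugate pair).
For λ=-3+5i: an eigenvector is (0,1) - i(-1,-1) = (0 + i, 1 + i).
A real fundamental pair from Re and Im of e^((-3+5i)t)v: X_1 = e^(-3t)(cos(5t)·(0,1) + sin(5t)·(-1,-1)), X_2 = e^(-3t)(sin(5t)·(0,1) - cos(5t)·(-1,-1)).
General solution: C_1X_1 + C_2X_2.
Applying x(0)=3, z(0)=0 gives C_1=-3, C_2=3.

x(t) = 3e^(-3t)sin(5t) + 3e^(-3t)cos(5t), z(t) = 6e^(-3t)sin(5t)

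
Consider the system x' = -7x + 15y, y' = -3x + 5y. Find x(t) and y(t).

Coefficient matrix A = [[-7, 15], [-3, 5]].
Characteristic polynomial det(A - λI) = λ^2 + 2λ + 10 = 0.
Eigenvalues λ = -1 ± 3i (complex conjugate pair).
For λ=-1+3i: an eigenvector is (2,1) - i(1,0) = (2 - i, 1).
A real fundamental pair from Re and Im of e^((-1+3i)t)v: X_1 = e^(-t)(cos(3t)·(2,1) + sin(3t)·(1,0)), X_2 = e^(-t)(sin(3t)·(2,1) - cos(3t)·(1,0)).
General solution: c_1X_1 + c_2X_2.

x(t) = c_1e^(-t)sin(3t) + 2c_1e^(-t)cos(3t) + 2c_2e^(-t)sin(3t) - c_2e^(-t)cos(3t), y(t) = c_1e^(-t)cos(3t) + c_2e^(-t)sin(3t)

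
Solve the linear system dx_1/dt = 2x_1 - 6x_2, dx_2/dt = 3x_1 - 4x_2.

Coefficient matrix A = [[2, -6], [3, -4]].
Characteristic polynomial det(A - λI) = λ^2 + 2λ + 10 = 0.
Eigenvalues λ = -1 ± 3i (complex conjugate pair).
For λ=-1+3i: an eigenvector is (1,1) - i(-1,0) = (1 + i, 1).
A real fundamental pair from Re and Im of e^((-1+3i)t)v: X_1 = e^(-t)(cos(3t)·(1,1) + sin(3t)·(-1,0)), X_2 = e^(-t)(sin(3t)·(1,1) - cos(3t)·(-1,0)).
General solution: c_1X_1 + c_2X_2.

x_1(t) = -c_1e^(-t)sin(3t) + c_1e^(-t)cos(3t) + c_2e^(-t)sin(3t) + c_2e^(-t)cos(3t), x_2(t) = c_1e^(-t)cos(3t) + c_2e^(-t)sin(3t)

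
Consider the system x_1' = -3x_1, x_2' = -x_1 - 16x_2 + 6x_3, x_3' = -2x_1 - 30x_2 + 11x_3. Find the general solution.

x_1(t) = C_1e^(-3t), x_2(t) = -C_1e^(-3t) + C_2e^(-4t) + 2C_3e^(-t), x_3(t) = -2C_1e^(-3t) + 2C_2e^(-4t) + 5C_3e^(-t)

Coefficient matrix A = [[-3, 0, 0], [-1, -16, 6], [-2, -30, 11]].
det(A - λI) = 0 gives eigenvalues λ = -3, -4, -1.
For λ=-3: eigenvector (1,-1,-2).
For λ=-4: eigenvector (0,1,2).
For λ=-1: eigenvector (0,2,5).
General solution: C_1e^(-3t)(1,-1,-2) + C_2e^(-4t)(0,1,2) + C_3e^(-t)(0,2,5).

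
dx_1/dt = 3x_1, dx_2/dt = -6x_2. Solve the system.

x_1(t) = K_2e^(3t), x_2(t) = -K_1e^(-6t)

Coefficient matrix A = [[3, 0], [0, -6]].
Characteristic polynomial det(A - λI) = λ^2 + 3λ - 18 = 0.
Eigenvalues λ = -6, 3.
For λ=-6: (A-λI) row 1 is [9, 0], so an eigenvector is (0, -1).
For λ=3: (A-λI) row 2 is [0, -9], so an eigenvector is (1, 0).
General solution: K_1e^(-6t)(0,-1) + K_2e^(3t)(1,0).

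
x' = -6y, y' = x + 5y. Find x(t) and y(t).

x(t) = -3c_1e^(2t) - 2c_2e^(3t), y(t) = c_1e^(2t) + c_2e^(3t)

Coefficient matrix A = [[0, -6], [1, 5]].
Characteristic polynomial det(A - λI) = λ^2 - 5λ + 6 = 0.
Eigenvalues λ = 2, 3.
For λ=2: (A-λI) row 1 is [-2, -6], so an eigenvector is (-3, 1).
For λ=3: (A-λI) row 1 is [-3, -6], so an eigenvector is (-2, 1).
General solution: c_1e^(2t)(-3,1) + c_2e^(3t)(-2,1).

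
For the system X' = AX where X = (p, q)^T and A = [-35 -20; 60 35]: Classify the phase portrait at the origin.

A = [[-35,-20],[60,35]]; det(A-λI) = λ^2 - 25.
λ = -5, 5: opposite signs.

saddle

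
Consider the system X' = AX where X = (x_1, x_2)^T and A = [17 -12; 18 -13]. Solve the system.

x_1(t) = -2c_1e^(-t) + c_2e^(5t), x_2(t) = -3c_1e^(-t) + c_2e^(5t)

Coefficient matrix A = [[17, -12], [18, -13]].
Characteristic polynomial det(A - λI) = λ^2 - 4λ - 5 = 0.
Eigenvalues λ = -1, 5.
For λ=-1: (A-λI) row 1 is [18, -12], so an eigenvector is (-2, -3).
For λ=5: (A-λI) row 1 is [12, -12], so an eigenvector is (1, 1).
General solution: c_1e^(-t)(-2,-3) + c_2e^(5t)(1,1).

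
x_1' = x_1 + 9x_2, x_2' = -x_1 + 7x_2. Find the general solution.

Coefficient matrix A = [[1, 9], [-1, 7]].
Characteristic polynomial det(A - λI) = λ^2 - 8λ + 16 = 0.
Single eigenvalue λ = 4 with algebraic multiplicity 2.
Eigenvector v = (3,1); generalized eigenvector w with (A-λI)w=v is (2,1).
General solution: e^(4t)[C_1·v + C_2·(t·v + w)].

x_1(t) = 3C_1e^(4t) + 3C_2te^(4t) + 2C_2e^(4t), x_2(t) = C_1e^(4t) + C_2te^(4t) + C_2e^(4t)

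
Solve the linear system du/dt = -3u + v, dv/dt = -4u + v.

Coefficient matrix A = [[-3, 1], [-4, 1]].
Characteristic polynomial det(A - λI) = λ^2 + 2λ + 1 = 0.
Single eigenvalue λ = -1 with algebraic multiplicity 2.
Eigenvector v = (-1,-2); generalized eigenvector w with (A-λI)w=v is (1,1).
General solution: e^(-t)[C_1·v + C_2·(t·v + w)].

u(t) = -C_1e^(-t) - C_2te^(-t) + C_2e^(-t), v(t) = -2C_1e^(-t) - 2C_2te^(-t) + C_2e^(-t)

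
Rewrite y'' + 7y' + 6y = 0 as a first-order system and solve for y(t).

Let x_1 = y, x_2 = y'. Then x_1' = x_2 and x_2' = -6x_1 - 7x_2.
A = [[0,1],[-6,-7]]; det(A-λI) = λ^2 + 7λ + 6.
Eigenvalues λ = -6, -1 with eigenvectors (1,-6), (1,-1).

y(t) = K_1e^(-6t) + K_2e^(-t)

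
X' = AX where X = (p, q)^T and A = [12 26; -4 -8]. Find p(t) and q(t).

Coefficient matrix A = [[12, 26], [-4, -8]].
Characteristic polynomial det(A - λI) = λ^2 - 4λ + 8 = 0.
Eigenvalues λ = 2 ± 2i (complex conjugate pair).
For λ=2+2i: an eigenvector is (3,-1) - i(2,-1) = (3 - 2i, -1 + i).
A real fundamental pair from Re and Im of e^((2+2i)t)v: X_1 = e^(2t)(cos(2t)·(3,-1) + sin(2t)·(2,-1)), X_2 = e^(2t)(sin(2t)·(3,-1) - cos(2t)·(2,-1)).
General solution: C_1X_1 + C_2X_2.

p(t) = 2C_1e^(2t)sin(2t) + 3C_1e^(2t)cos(2t) + 3C_2e^(2t)sin(2t) - 2C_2e^(2t)cos(2t), q(t) = -C_1e^(2t)sin(2t) - C_1e^(2t)cos(2t) - C_2e^(2t)sin(2t) + C_2e^(2t)cos(2t)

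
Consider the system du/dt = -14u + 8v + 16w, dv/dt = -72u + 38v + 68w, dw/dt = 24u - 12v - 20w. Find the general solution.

u(t) = K_1e^(2t) - 2K_2e^(-2t), v(t) = 2K_1e^(2t) - 7K_2e^(-2t) - 2K_3e^(4t), w(t) = 2K_2e^(-2t) + K_3e^(4t)

Coefficient matrix A = [[-14, 8, 16], [-72, 38, 68], [24, -12, -20]].
det(A - λI) = 0 gives eigenvalues λ = 2, -2, 4.
For λ=2: eigenvector (1,2,0).
For λ=-2: eigenvector (-2,-7,2).
For λ=4: eigenvector (0,-2,1).
General solution: K_1e^(2t)(1,2,0) + K_2e^(-2t)(-2,-7,2) + K_3e^(4t)(0,-2,1).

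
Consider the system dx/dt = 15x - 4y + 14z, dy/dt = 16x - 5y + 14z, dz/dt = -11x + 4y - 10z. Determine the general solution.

Coefficient matrix A = [[15, -4, 14], [16, -5, 14], [-11, 4, -10]].
det(A - λI) = 0 gives eigenvalues λ = -3, -1, 4.
For λ=-3: eigenvector (1,1,-1).
For λ=-1: eigenvector (-2,-1,2).
For λ=4: eigenvector (2,2,-1).
General solution: C_1e^(-3t)(1,1,-1) + C_2e^(-t)(-2,-1,2) + C_3e^(4t)(2,2,-1).

x(t) = C_1e^(-3t) - 2C_2e^(-t) + 2C_3e^(4t), y(t) = C_1e^(-3t) - C_2e^(-t) + 2C_3e^(4t), z(t) = -C_1e^(-3t) + 2C_2e^(-t) - C_3e^(4t)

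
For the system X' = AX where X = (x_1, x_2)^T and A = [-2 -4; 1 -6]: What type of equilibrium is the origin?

A = [[-2,-4],[1,-6]]; det(A-λI) = λ^2 + 8λ + 16.
repeated λ = -4 with a single eigenvector.

stable improper node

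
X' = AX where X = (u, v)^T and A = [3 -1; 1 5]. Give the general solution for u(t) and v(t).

u(t) = c_1e^(4t) + c_2te^(4t) - 3c_2e^(4t), v(t) = -c_1e^(4t) - c_2te^(4t) + 2c_2e^(4t)

Coefficient matrix A = [[3, -1], [1, 5]].
Characteristic polynomial det(A - λI) = λ^2 - 8λ + 16 = 0.
Single eigenvalue λ = 4 with algebraic multiplicity 2.
Eigenvector v = (1,-1); generalized eigenvector w with (A-λI)w=v is (-3,2).
General solution: e^(4t)[c_1·v + c_2·(t·v + w)].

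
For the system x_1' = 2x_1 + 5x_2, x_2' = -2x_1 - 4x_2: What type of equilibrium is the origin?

stable spiral

A = [[2,5],[-2,-4]]; det(A-λI) = λ^2 + 2λ + 2.
λ = -1 ± i: negative real part.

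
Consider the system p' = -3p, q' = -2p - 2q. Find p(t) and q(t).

p(t) = C_2e^(-3t), q(t) = -C_1e^(-2t) + 2C_2e^(-3t)

Coefficient matrix A = [[-3, 0], [-2, -2]].
Characteristic polynomial det(A - λI) = λ^2 + 5λ + 6 = 0.
Eigenvalues λ = -2, -3.
For λ=-2: (A-λI) row 1 is [-1, 0], so an eigenvector is (0, -1).
For λ=-3: (A-λI) row 2 is [-2, 1], so an eigenvector is (1, 2).
General solution: C_1e^(-2t)(0,-1) + C_2e^(-3t)(1,2).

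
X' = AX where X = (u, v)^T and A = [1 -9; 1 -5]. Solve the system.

u(t) = -3C_1e^(-2t) - 3C_2te^(-2t) + 2C_2e^(-2t), v(t) = -C_1e^(-2t) - C_2te^(-2t) + C_2e^(-2t)

Coefficient matrix A = [[1, -9], [1, -5]].
Characteristic polynomial det(A - λI) = λ^2 + 4λ + 4 = 0.
Single eigenvalue λ = -2 with algebraic multiplicity 2.
Eigenvector v = (-3,-1); generalized eigenvector w with (A-λI)w=v is (2,1).
General solution: e^(-2t)[C_1·v + C_2·(t·v + w)].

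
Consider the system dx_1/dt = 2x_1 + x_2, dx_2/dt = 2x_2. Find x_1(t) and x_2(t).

x_1(t) = c_1e^(2t) + c_2te^(2t) + 3c_2e^(2t), x_2(t) = c_2e^(2t)

Coefficient matrix A = [[2, 1], [0, 2]].
Characteristic polynomial det(A - λI) = λ^2 - 4λ + 4 = 0.
Single eigenvalue λ = 2 with algebraic multiplicity 2.
Eigenvector v = (1,0); generalized eigenvector w with (A-λI)w=v is (3,1).
General solution: e^(2t)[c_1·v + c_2·(t·v + w)].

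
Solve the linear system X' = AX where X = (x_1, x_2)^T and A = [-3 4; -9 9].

x_1(t) = -2C_1e^(3t) - 2C_2te^(3t) - C_2e^(3t), x_2(t) = -3C_1e^(3t) - 3C_2te^(3t) - 2C_2e^(3t)

Coefficient matrix A = [[-3, 4], [-9, 9]].
Characteristic polynomial det(A - λI) = λ^2 - 6λ + 9 = 0.
Single eigenvalue λ = 3 with algebraic multiplicity 2.
Eigenvector v = (-2,-3); generalized eigenvector w with (A-λI)w=v is (-1,-2).
General solution: e^(3t)[C_1·v + C_2·(t·v + w)].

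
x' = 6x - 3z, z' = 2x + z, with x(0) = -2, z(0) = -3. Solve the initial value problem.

Coefficient matrix A = [[6, -3], [2, 1]].
Characteristic polynomial det(A - λI) = λ^2 - 7λ + 12 = 0.
Eigenvalues λ = 4, 3.
For λ=4: (A-λI) row 1 is [2, -3], so an eigenvector is (3, 2).
For λ=3: (A-λI) row 1 is [3, -3], so an eigenvector is (1, 1).
General solution: K_1e^(4t)(3,2) + K_2e^(3t)(1,1).
Applying x(0)=-2, z(0)=-3 gives K_1=1, K_2=-5.

x(t) = 3e^(4t) - 5e^(3t), z(t) = 2e^(4t) - 5e^(3t)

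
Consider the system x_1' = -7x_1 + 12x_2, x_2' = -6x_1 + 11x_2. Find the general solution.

Coefficient matrix A = [[-7, 12], [-6, 11]].
Characteristic polynomial det(A - λI) = λ^2 - 4λ - 5 = 0.
Eigenvalues λ = 5, -1.
For λ=5: (A-λI) row 1 is [-12, 12], so an eigenvector is (-1, -1).
For λ=-1: (A-λI) row 1 is [-6, 12], so an eigenvector is (-2, -1).
General solution: K_1e^(5t)(-1,-1) + K_2e^(-t)(-2,-1).

x_1(t) = -K_1e^(5t) - 2K_2e^(-t), x_2(t) = -K_1e^(5t) - K_2e^(-t)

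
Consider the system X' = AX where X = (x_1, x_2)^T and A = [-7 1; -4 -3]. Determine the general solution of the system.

x_1(t) = K_1e^(-5t) + K_2te^(-5t), x_2(t) = 2K_1e^(-5t) + 2K_2te^(-5t) + K_2e^(-5t)

Coefficient matrix A = [[-7, 1], [-4, -3]].
Characteristic polynomial det(A - λI) = λ^2 + 10λ + 25 = 0.
Single eigenvalue λ = -5 with algebraic multiplicity 2.
Eigenvector v = (1,2); generalized eigenvector w with (A-λI)w=v is (0,1).
General solution: e^(-5t)[K_1·v + K_2·(t·v + w)].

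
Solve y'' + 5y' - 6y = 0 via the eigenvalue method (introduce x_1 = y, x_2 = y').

y(t) = c_1e^(-6t) + c_2e^(t)

Let x_1 = y, x_2 = y'. Then x_1' = x_2 and x_2' = 6x_1 - 5x_2.
A = [[0,1],[6,-5]]; det(A-λI) = λ^2 + 5λ - 6.
Eigenvalues λ = -6, 1 with eigenvectors (1,-6), (1,1).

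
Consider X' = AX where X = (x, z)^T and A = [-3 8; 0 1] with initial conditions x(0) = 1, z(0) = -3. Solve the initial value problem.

x(t) = -6e^(t) + 7e^(-3t), z(t) = -3e^(t)

Coefficient matrix A = [[-3, 8], [0, 1]].
Characteristic polynomial det(A - λI) = λ^2 + 2λ - 3 = 0.
Eigenvalues λ = 1, -3.
For λ=1: (A-λI) row 1 is [-4, 8], so an eigenvector is (2, 1).
For λ=-3: (A-λI) row 1 is [0, 8], so an eigenvector is (-1, 0).
General solution: K_1e^(t)(2,1) + K_2e^(-3t)(-1,0).
Applying x(0)=1, z(0)=-3 gives K_1=-3, K_2=-7.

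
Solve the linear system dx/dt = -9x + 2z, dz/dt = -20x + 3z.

x(t) = -c_1e^(-3t)sin(2t) + c_2e^(-3t)cos(2t), z(t) = -3c_1e^(-3t)sin(2t) - c_1e^(-3t)cos(2t) - c_2e^(-3t)sin(2t) + 3c_2e^(-3t)cos(2t)

Coefficient matrix A = [[-9, 2], [-20, 3]].
Characteristic polynomial det(A - λI) = λ^2 + 6λ + 13 = 0.
Eigenvalues λ = -3 ± 2i (complex conjugate pair).
For λ=-3+2i: an eigenvector is (0,-1) - i(-1,-3) = (0 + i, -1 + 3i).
A real fundamental pair from Re and Im of e^((-3+2i)t)v: X_1 = e^(-3t)(cos(2t)·(0,-1) + sin(2t)·(-1,-3)), X_2 = e^(-3t)(sin(2t)·(0,-1) - cos(2t)·(-1,-3)).
General solution: c_1X_1 + c_2X_2.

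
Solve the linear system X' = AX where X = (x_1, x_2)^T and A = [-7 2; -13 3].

Coefficient matrix A = [[-7, 2], [-13, 3]].
Characteristic polynomial det(A - λI) = λ^2 + 4λ + 5 = 0.
Eigenvalues λ = -2 ± i (complex conjugate pair).
For λ=-2+i: an eigenvector is (-1,-2) - i(1,3) = (-1 - i, -2 - 3i).
A real fundamental pair from Re and Im of e^((-2+i)t)v: X_1 = e^(-2t)(cos(t)·(-1,-2) + sin(t)·(1,3)), X_2 = e^(-2t)(sin(t)·(-1,-2) - cos(t)·(1,3)).
General solution: c_1X_1 + c_2X_2.

x_1(t) = c_1e^(-2t)sin(t) - c_1e^(-2t)cos(t) - c_2e^(-2t)sin(t) - c_2e^(-2t)cos(t), x_2(t) = 3c_1e^(-2t)sin(t) - 2c_1e^(-2t)cos(t) - 2c_2e^(-2t)sin(t) - 3c_2e^(-2t)cos(t)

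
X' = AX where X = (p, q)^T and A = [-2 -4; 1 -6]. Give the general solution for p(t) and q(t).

Coefficient matrix A = [[-2, -4], [1, -6]].
Characteristic polynomial det(A - λI) = λ^2 + 8λ + 16 = 0.
Single eigenvalue λ = -4 with algebraic multiplicity 2.
Eigenvector v = (-2,-1); generalized eigenvector w with (A-λI)w=v is (-3,-1).
General solution: e^(-4t)[K_1·v + K_2·(t·v + w)].

p(t) = -2K_1e^(-4t) - 2K_2te^(-4t) - 3K_2e^(-4t), q(t) = -K_1e^(-4t) - K_2te^(-4t) - K_2e^(-4t)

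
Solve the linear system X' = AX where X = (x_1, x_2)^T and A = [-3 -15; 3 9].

Coefficient matrix A = [[-3, -15], [3, 9]].
Characteristic polynomial det(A - λI) = λ^2 - 6λ + 18 = 0.
Eigenvalues λ = 3 ± 3i (complex conjugate pair).
For λ=3+3i: an eigenvector is (1,0) - i(-2,1) = (1 + 2i, 0 - i).
A real fundamental pair from Re and Im of e^((3+3i)t)v: X_1 = e^(3t)(cos(3t)·(1,0) + sin(3t)·(-2,1)), X_2 = e^(3t)(sin(3t)·(1,0) - cos(3t)·(-2,1)).
General solution: c_1X_1 + c_2X_2.

x_1(t) = -2c_1e^(3t)sin(3t) + c_1e^(3t)cos(3t) + c_2e^(3t)sin(3t) + 2c_2e^(3t)cos(3t), x_2(t) = c_1e^(3t)sin(3t) - c_2e^(3t)cos(3t)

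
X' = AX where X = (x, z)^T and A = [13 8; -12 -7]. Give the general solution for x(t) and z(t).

Coefficient matrix A = [[13, 8], [-12, -7]].
Characteristic polynomial det(A - λI) = λ^2 - 6λ + 5 = 0.
Eigenvalues λ = 5, 1.
For λ=5: (A-λI) row 1 is [8, 8], so an eigenvector is (1, -1).
For λ=1: (A-λI) row 1 is [12, 8], so an eigenvector is (-2, 3).
General solution: K_1e^(5t)(1,-1) + K_2e^(t)(-2,3).

x(t) = K_1e^(5t) - 2K_2e^(t), z(t) = -K_1e^(5t) + 3K_2e^(t)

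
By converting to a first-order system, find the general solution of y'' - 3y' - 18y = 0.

y(t) = K_1e^(-3t) + K_2e^(6t)

Let x_1 = y, x_2 = y'. Then x_1' = x_2 and x_2' = 18x_1 + 3x_2.
A = [[0,1],[18,3]]; det(A-λI) = λ^2 - 3λ - 18.
Eigenvalues λ = -3, 6 with eigenvectors (1,-3), (1,6).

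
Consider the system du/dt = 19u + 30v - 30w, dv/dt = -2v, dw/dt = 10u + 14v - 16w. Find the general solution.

u(t) = -3c_1e^(-t) + 2c_2e^(4t), v(t) = c_3e^(-2t), w(t) = -2c_1e^(-t) + c_2e^(4t) + c_3e^(-2t)

Coefficient matrix A = [[19, 30, -30], [0, -2, 0], [10, 14, -16]].
det(A - λI) = 0 gives eigenvalues λ = -1, 4, -2.
For λ=-1: eigenvector (-3,0,-2).
For λ=4: eigenvector (2,0,1).
For λ=-2: eigenvector (0,1,1).
General solution: c_1e^(-t)(-3,0,-2) + c_2e^(4t)(2,0,1) + c_3e^(-2t)(0,1,1).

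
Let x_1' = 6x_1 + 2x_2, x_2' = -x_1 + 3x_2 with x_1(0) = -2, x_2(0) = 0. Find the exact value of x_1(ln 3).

-810

A = [[6,2],[-1,3]]; eigenvalues λ = 4, 5.
Eigenvectors: (1,-1) for λ=4, (-2,1) for λ=5.
From the initial condition, c_1 = 2, c_2 = 2.
x_1(ln 3) = (2)(3^4)(1) + (2)(3^5)(-2) = -810.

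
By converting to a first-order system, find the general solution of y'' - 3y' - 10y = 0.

y(t) = C_1e^(-2t) + C_2e^(5t)

Let x_1 = y, x_2 = y'. Then x_1' = x_2 and x_2' = 10x_1 + 3x_2.
A = [[0,1],[10,3]]; det(A-λI) = λ^2 - 3λ - 10.
Eigenvalues λ = -2, 5 with eigenvectors (1,-2), (1,5).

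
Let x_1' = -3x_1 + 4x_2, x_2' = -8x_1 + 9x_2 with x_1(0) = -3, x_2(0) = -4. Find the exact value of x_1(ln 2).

A = [[-3,4],[-8,9]]; eigenvalues λ = 5, 1.
Eigenvectors: (1,2) for λ=5, (1,1) for λ=1.
From the initial condition, c_1 = -1, c_2 = -2.
x_1(ln 2) = (-1)(2^5)(1) + (-2)(2^1)(1) = -36.

-36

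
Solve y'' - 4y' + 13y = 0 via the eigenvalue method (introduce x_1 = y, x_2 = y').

Let x_1 = y, x_2 = y'. Then x_1' = x_2 and x_2' = -13x_1 + 4x_2.
A = [[0,1],[-13,4]]; det(A-λI) = λ^2 - 4λ + 13.
Eigenvalues λ = 2 ± 3i.

y(t) = c_1e^(2t)cos(3t) + c_2e^(2t)sin(3t)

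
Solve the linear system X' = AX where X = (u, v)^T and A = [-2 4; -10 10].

Coefficient matrix A = [[-2, 4], [-10, 10]].
Characteristic polynomial det(A - λI) = λ^2 - 8λ + 20 = 0.
Eigenvalues λ = 4 ± 2i (complex conjugate pair).
For λ=4+2i: an eigenvector is (-1,-2) - i(-1,-1) = (-1 + i, -2 + i).
A real fundamental pair from Re and Im of e^((4+2i)t)v: X_1 = e^(4t)(cos(2t)·(-1,-2) + sin(2t)·(-1,-1)), X_2 = e^(4t)(sin(2t)·(-1,-2) - cos(2t)·(-1,-1)).
General solution: C_1X_1 + C_2X_2.

u(t) = -C_1e^(4t)sin(2t) - C_1e^(4t)cos(2t) - C_2e^(4t)sin(2t) + C_2e^(4t)cos(2t), v(t) = -C_1e^(4t)sin(2t) - 2C_1e^(4t)cos(2t) - 2C_2e^(4t)sin(2t) + C_2e^(4t)cos(2t)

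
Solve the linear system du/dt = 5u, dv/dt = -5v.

Coefficient matrix A = [[5, 0], [0, -5]].
Characteristic polynomial det(A - λI) = λ^2 - 25 = 0.
Eigenvalues λ = -5, 5.
For λ=-5: (A-λI) row 1 is [10, 0], so an eigenvector is (0, 1).
For λ=5: (A-λI) row 2 is [0, -10], so an eigenvector is (-1, 0).
General solution: K_1e^(-5t)(0,1) + K_2e^(5t)(-1,0).

u(t) = -K_2e^(5t), v(t) = K_1e^(-5t)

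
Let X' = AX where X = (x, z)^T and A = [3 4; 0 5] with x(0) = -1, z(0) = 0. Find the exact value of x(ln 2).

-8

A = [[3,4],[0,5]]; eigenvalues λ = 5, 3.
Eigenvectors: (2,1) for λ=5, (-1,0) for λ=3.
From the initial condition, c_1 = 0, c_2 = 1.
x(ln 2) = (0)(2^5)(2) + (1)(2^3)(-1) = -8.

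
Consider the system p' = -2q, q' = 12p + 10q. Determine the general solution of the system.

Coefficient matrix A = [[0, -2], [12, 10]].
Characteristic polynomial det(A - λI) = λ^2 - 10λ + 24 = 0.
Eigenvalues λ = 6, 4.
For λ=6: (A-λI) row 1 is [-6, -2], so an eigenvector is (-1, 3).
For λ=4: (A-λI) row 1 is [-4, -2], so an eigenvector is (-1, 2).
General solution: c_1e^(6t)(-1,3) + c_2e^(4t)(-1,2).

p(t) = -c_1e^(6t) - c_2e^(4t), q(t) = 3c_1e^(6t) + 2c_2e^(4t)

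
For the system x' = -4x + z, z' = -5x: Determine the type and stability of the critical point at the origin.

A = [[-4,1],[-5,0]]; det(A-λI) = λ^2 + 4λ + 5.
λ = -2 ± i: negative real part.

stable spiral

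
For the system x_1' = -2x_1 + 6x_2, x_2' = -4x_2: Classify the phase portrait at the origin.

stable node

A = [[-2,6],[0,-4]]; det(A-λI) = λ^2 + 6λ + 8.
λ = -2, -4: both negative.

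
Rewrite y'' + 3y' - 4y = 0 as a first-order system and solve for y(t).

y(t) = C_1e^(-4t) + C_2e^(t)

Let x_1 = y, x_2 = y'. Then x_1' = x_2 and x_2' = 4x_1 - 3x_2.
A = [[0,1],[4,-3]]; det(A-λI) = λ^2 + 3λ - 4.
Eigenvalues λ = -4, 1 with eigenvectors (1,-4), (1,1).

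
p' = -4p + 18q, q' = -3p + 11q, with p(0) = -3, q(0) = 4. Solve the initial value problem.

Coefficient matrix A = [[-4, 18], [-3, 11]].
Characteristic polynomial det(A - λI) = λ^2 - 7λ + 10 = 0.
Eigenvalues λ = 5, 2.
For λ=5: (A-λI) row 1 is [-9, 18], so an eigenvector is (-2, -1).
For λ=2: (A-λI) row 1 is [-6, 18], so an eigenvector is (3, 1).
General solution: C_1e^(5t)(-2,-1) + C_2e^(2t)(3,1).
Applying p(0)=-3, q(0)=4 gives C_1=-15, C_2=-11.

p(t) = 30e^(5t) - 33e^(2t), q(t) = 15e^(5t) - 11e^(2t)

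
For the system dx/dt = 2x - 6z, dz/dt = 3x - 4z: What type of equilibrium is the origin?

A = [[2,-6],[3,-4]]; det(A-λI) = λ^2 + 2λ + 10.
λ = -1 ± 3i: negative real part.

stable spiral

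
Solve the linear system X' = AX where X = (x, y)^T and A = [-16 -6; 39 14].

Coefficient matrix A = [[-16, -6], [39, 14]].
Characteristic polynomial det(A - λI) = λ^2 + 2λ + 10 = 0.
Eigenvalues λ = -1 ± 3i (complex conjugate pair).
For λ=-1+3i: an eigenvector is (-1,2) - i(1,-3) = (-1 - i, 2 + 3i).
A real fundamental pair from Re and Im of e^((-1+3i)t)v: X_1 = e^(-t)(cos(3t)·(-1,2) + sin(3t)·(1,-3)), X_2 = e^(-t)(sin(3t)·(-1,2) - cos(3t)·(1,-3)).
General solution: K_1X_1 + K_2X_2.

x(t) = K_1e^(-t)sin(3t) - K_1e^(-t)cos(3t) - K_2e^(-t)sin(3t) - K_2e^(-t)cos(3t), y(t) = -3K_1e^(-t)sin(3t) + 2K_1e^(-t)cos(3t) + 2K_2e^(-t)sin(3t) + 3K_2e^(-t)cos(3t)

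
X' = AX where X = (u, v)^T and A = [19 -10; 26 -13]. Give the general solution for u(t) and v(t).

u(t) = K_1e^(3t)sin(2t) + 2K_1e^(3t)cos(2t) + 2K_2e^(3t)sin(2t) - K_2e^(3t)cos(2t), v(t) = 2K_1e^(3t)sin(2t) + 3K_1e^(3t)cos(2t) + 3K_2e^(3t)sin(2t) - 2K_2e^(3t)cos(2t)

Coefficient matrix A = [[19, -10], [26, -13]].
Characteristic polynomial det(A - λI) = λ^2 - 6λ + 13 = 0.
Eigenvalues λ = 3 ± 2i (complex conjugate pair).
For λ=3+2i: an eigenvector is (2,3) - i(1,2) = (2 - i, 3 - 2i).
A real fundamental pair from Re and Im of e^((3+2i)t)v: X_1 = e^(3t)(cos(2t)·(2,3) + sin(2t)·(1,2)), X_2 = e^(3t)(sin(2t)·(2,3) - cos(2t)·(1,2)).
General solution: K_1X_1 + K_2X_2.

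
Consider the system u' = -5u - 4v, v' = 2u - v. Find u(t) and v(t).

u(t) = c_1e^(-3t)sin(2t) + c_1e^(-3t)cos(2t) + c_2e^(-3t)sin(2t) - c_2e^(-3t)cos(2t), v(t) = -c_1e^(-3t)cos(2t) - c_2e^(-3t)sin(2t)

Coefficient matrix A = [[-5, -4], [2, -1]].
Characteristic polynomial det(A - λI) = λ^2 + 6λ + 13 = 0.
Eigenvalues λ = -3 ± 2i (complex conjugate pair).
For λ=-3+2i: an eigenvector is (1,-1) - i(1,0) = (1 - i, -1).
A real fundamental pair from Re and Im of e^((-3+2i)t)v: X_1 = e^(-3t)(cos(2t)·(1,-1) + sin(2t)·(1,0)), X_2 = e^(-3t)(sin(2t)·(1,-1) - cos(2t)·(1,0)).
General solution: c_1X_1 + c_2X_2.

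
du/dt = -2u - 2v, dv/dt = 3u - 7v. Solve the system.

u(t) = -c_1e^(-4t) - 2c_2e^(-5t), v(t) = -c_1e^(-4t) - 3c_2e^(-5t)

Coefficient matrix A = [[-2, -2], [3, -7]].
Characteristic polynomial det(A - λI) = λ^2 + 9λ + 20 = 0.
Eigenvalues λ = -4, -5.
For λ=-4: (A-λI) row 1 is [2, -2], so an eigenvector is (-1, -1).
For λ=-5: (A-λI) row 1 is [3, -2], so an eigenvector is (-2, -3).
General solution: c_1e^(-4t)(-1,-1) + c_2e^(-5t)(-2,-3).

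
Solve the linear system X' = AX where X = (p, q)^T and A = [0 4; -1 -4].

p(t) = -2K_1e^(-2t) - 2K_2te^(-2t) + K_2e^(-2t), q(t) = K_1e^(-2t) + K_2te^(-2t) - K_2e^(-2t)

Coefficient matrix A = [[0, 4], [-1, -4]].
Characteristic polynomial det(A - λI) = λ^2 + 4λ + 4 = 0.
Single eigenvalue λ = -2 with algebraic multiplicity 2.
Eigenvector v = (-2,1); generalized eigenvector w with (A-λI)w=v is (1,-1).
General solution: e^(-2t)[K_1·v + K_2·(t·v + w)].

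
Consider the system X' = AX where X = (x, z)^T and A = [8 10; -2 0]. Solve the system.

x(t) = -K_1e^(4t)sin(2t) + 2K_1e^(4t)cos(2t) + 2K_2e^(4t)sin(2t) + K_2e^(4t)cos(2t), z(t) = -K_1e^(4t)cos(2t) - K_2e^(4t)sin(2t)

Coefficient matrix A = [[8, 10], [-2, 0]].
Characteristic polynomial det(A - λI) = λ^2 - 8λ + 20 = 0.
Eigenvalues λ = 4 ± 2i (complex conjugate pair).
For λ=4+2i: an eigenvector is (2,-1) - i(-1,0) = (2 + i, -1).
A real fundamental pair from Re and Im of e^((4+2i)t)v: X_1 = e^(4t)(cos(2t)·(2,-1) + sin(2t)·(-1,0)), X_2 = e^(4t)(sin(2t)·(2,-1) - cos(2t)·(-1,0)).
General solution: K_1X_1 + K_2X_2.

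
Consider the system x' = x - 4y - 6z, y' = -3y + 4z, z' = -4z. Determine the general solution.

Coefficient matrix A = [[1, -4, -6], [0, -3, 4], [0, 0, -4]].
det(A - λI) = 0 gives eigenvalues λ = 1, -4, -3.
For λ=1: eigenvector (1,0,0).
For λ=-4: eigenvector (-2,-4,1).
For λ=-3: eigenvector (1,1,0).
General solution: C_1e^(t)(1,0,0) + C_2e^(-4t)(-2,-4,1) + C_3e^(-3t)(1,1,0).

x(t) = C_1e^(t) - 2C_2e^(-4t) + C_3e^(-3t), y(t) = -4C_2e^(-4t) + C_3e^(-3t), z(t) = C_2e^(-4t)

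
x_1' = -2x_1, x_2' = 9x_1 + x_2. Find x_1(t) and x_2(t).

x_1(t) = C_2e^(-2t), x_2(t) = -C_1e^(t) - 3C_2e^(-2t)

Coefficient matrix A = [[-2, 0], [9, 1]].
Characteristic polynomial det(A - λI) = λ^2 + λ - 2 = 0.
Eigenvalues λ = 1, -2.
For λ=1: (A-λI) row 1 is [-3, 0], so an eigenvector is (0, -1).
For λ=-2: (A-λI) row 2 is [9, 3], so an eigenvector is (1, -3).
General solution: C_1e^(t)(0,-1) + C_2e^(-2t)(1,-3).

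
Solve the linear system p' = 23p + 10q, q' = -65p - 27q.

p(t) = c_1e^(-2t)sin(5t) - c_1e^(-2t)cos(5t) - c_2e^(-2t)sin(5t) - c_2e^(-2t)cos(5t), q(t) = -2c_1e^(-2t)sin(5t) + 3c_1e^(-2t)cos(5t) + 3c_2e^(-2t)sin(5t) + 2c_2e^(-2t)cos(5t)

Coefficient matrix A = [[23, 10], [-65, -27]].
Characteristic polynomial det(A - λI) = λ^2 + 4λ + 29 = 0.
Eigenvalues λ = -2 ± 5i (complex conjugate pair).
For λ=-2+5i: an eigenvector is (-1,3) - i(1,-2) = (-1 - i, 3 + 2i).
A real fundamental pair from Re and Im of e^((-2+5i)t)v: X_1 = e^(-2t)(cos(5t)·(-1,3) + sin(5t)·(1,-2)), X_2 = e^(-2t)(sin(5t)·(-1,3) - cos(5t)·(1,-2)).
General solution: c_1X_1 + c_2X_2.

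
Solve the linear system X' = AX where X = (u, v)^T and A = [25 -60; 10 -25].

u(t) = 2K_1e^(-5t) - 3K_2e^(5t), v(t) = K_1e^(-5t) - K_2e^(5t)

Coefficient matrix A = [[25, -60], [10, -25]].
Characteristic polynomial det(A - λI) = λ^2 - 25 = 0.
Eigenvalues λ = -5, 5.
For λ=-5: (A-λI) row 1 is [30, -60], so an eigenvector is (2, 1).
For λ=5: (A-λI) row 1 is [20, -60], so an eigenvector is (-3, -1).
General solution: K_1e^(-5t)(2,1) + K_2e^(5t)(-3,-1).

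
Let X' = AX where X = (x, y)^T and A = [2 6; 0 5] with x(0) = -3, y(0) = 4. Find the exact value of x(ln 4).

8016

A = [[2,6],[0,5]]; eigenvalues λ = 2, 5.
Eigenvectors: (1,0) for λ=2, (-2,-1) for λ=5.
From the initial condition, c_1 = -11, c_2 = -4.
x(ln 4) = (-11)(4^2)(1) + (-4)(4^5)(-2) = 8016.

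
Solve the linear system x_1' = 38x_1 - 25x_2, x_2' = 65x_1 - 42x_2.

x_1(t) = K_1e^(-2t)sin(5t) + 2K_1e^(-2t)cos(5t) + 2K_2e^(-2t)sin(5t) - K_2e^(-2t)cos(5t), x_2(t) = 2K_1e^(-2t)sin(5t) + 3K_1e^(-2t)cos(5t) + 3K_2e^(-2t)sin(5t) - 2K_2e^(-2t)cos(5t)

Coefficient matrix A = [[38, -25], [65, -42]].
Characteristic polynomial det(A - λI) = λ^2 + 4λ + 29 = 0.
Eigenvalues λ = -2 ± 5i (complex conjugate pair).
For λ=-2+5i: an eigenvector is (2,3) - i(1,2) = (2 - i, 3 - 2i).
A real fundamental pair from Re and Im of e^((-2+5i)t)v: X_1 = e^(-2t)(cos(5t)·(2,3) + sin(5t)·(1,2)), X_2 = e^(-2t)(sin(5t)·(2,3) - cos(5t)·(1,2)).
General solution: K_1X_1 + K_2X_2.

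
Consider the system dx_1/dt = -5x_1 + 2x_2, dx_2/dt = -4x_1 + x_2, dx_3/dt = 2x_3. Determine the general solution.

x_1(t) = K_1e^(-t) - K_2e^(-3t), x_2(t) = 2K_1e^(-t) - K_2e^(-3t), x_3(t) = K_3e^(2t)

Coefficient matrix A = [[-5, 2, 0], [-4, 1, 0], [0, 0, 2]].
det(A - λI) = 0 gives eigenvalues λ = -1, -3, 2.
For λ=-1: eigenvector (1,2,0).
For λ=-3: eigenvector (-1,-1,0).
For λ=2: eigenvector (0,0,1).
General solution: K_1e^(-t)(1,2,0) + K_2e^(-3t)(-1,-1,0) + K_3e^(2t)(0,0,1).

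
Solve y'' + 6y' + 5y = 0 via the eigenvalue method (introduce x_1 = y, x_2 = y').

y(t) = C_1e^(-5t) + C_2e^(-t)

Let x_1 = y, x_2 = y'. Then x_1' = x_2 and x_2' = -5x_1 - 6x_2.
A = [[0,1],[-5,-6]]; det(A-λI) = λ^2 + 6λ + 5.
Eigenvalues λ = -5, -1 with eigenvectors (1,-5), (1,-1).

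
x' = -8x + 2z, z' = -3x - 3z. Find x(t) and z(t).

x(t) = -K_1e^(-6t) - 2K_2e^(-5t), z(t) = -K_1e^(-6t) - 3K_2e^(-5t)

Coefficient matrix A = [[-8, 2], [-3, -3]].
Characteristic polynomial det(A - λI) = λ^2 + 11λ + 30 = 0.
Eigenvalues λ = -6, -5.
For λ=-6: (A-λI) row 1 is [-2, 2], so an eigenvector is (-1, -1).
For λ=-5: (A-λI) row 1 is [-3, 2], so an eigenvector is (-2, -3).
General solution: K_1e^(-6t)(-1,-1) + K_2e^(-5t)(-2,-3).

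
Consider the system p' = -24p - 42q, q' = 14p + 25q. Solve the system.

Coefficient matrix A = [[-24, -42], [14, 25]].
Characteristic polynomial det(A - λI) = λ^2 - λ - 12 = 0.
Eigenvalues λ = 4, -3.
For λ=4: (A-λI) row 1 is [-28, -42], so an eigenvector is (3, -2).
For λ=-3: (A-λI) row 1 is [-21, -42], so an eigenvector is (-2, 1).
General solution: K_1e^(4t)(3,-2) + K_2e^(-3t)(-2,1).

p(t) = 3K_1e^(4t) - 2K_2e^(-3t), q(t) = -2K_1e^(4t) + K_2e^(-3t)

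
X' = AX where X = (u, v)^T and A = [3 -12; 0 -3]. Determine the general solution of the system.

Coefficient matrix A = [[3, -12], [0, -3]].
Characteristic polynomial det(A - λI) = λ^2 - 9 = 0.
Eigenvalues λ = -3, 3.
For λ=-3: (A-λI) row 1 is [6, -12], so an eigenvector is (-2, -1).
For λ=3: (A-λI) row 1 is [0, -12], so an eigenvector is (1, 0).
General solution: c_1e^(-3t)(-2,-1) + c_2e^(3t)(1,0).

u(t) = -2c_1e^(-3t) + c_2e^(3t), v(t) = -c_1e^(-3t)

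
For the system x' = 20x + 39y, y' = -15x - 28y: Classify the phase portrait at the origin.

stable spiral

A = [[20,39],[-15,-28]]; det(A-λI) = λ^2 + 8λ + 25.
λ = -4 ± 3i: negative real part.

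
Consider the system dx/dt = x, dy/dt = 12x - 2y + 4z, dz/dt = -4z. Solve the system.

x(t) = C_1e^(t), y(t) = 4C_1e^(t) + C_2e^(-2t) - 2C_3e^(-4t), z(t) = C_3e^(-4t)

Coefficient matrix A = [[1, 0, 0], [12, -2, 4], [0, 0, -4]].
det(A - λI) = 0 gives eigenvalues λ = 1, -2, -4.
For λ=1: eigenvector (1,4,0).
For λ=-2: eigenvector (0,1,0).
For λ=-4: eigenvector (0,-2,1).
General solution: C_1e^(t)(1,4,0) + C_2e^(-2t)(0,1,0) + C_3e^(-4t)(0,-2,1).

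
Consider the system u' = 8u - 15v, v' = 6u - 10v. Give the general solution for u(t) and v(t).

u(t) = -2c_1e^(-t)sin(3t) + c_1e^(-t)cos(3t) + c_2e^(-t)sin(3t) + 2c_2e^(-t)cos(3t), v(t) = -c_1e^(-t)sin(3t) + c_1e^(-t)cos(3t) + c_2e^(-t)sin(3t) + c_2e^(-t)cos(3t)

Coefficient matrix A = [[8, -15], [6, -10]].
Characteristic polynomial det(A - λI) = λ^2 + 2λ + 10 = 0.
Eigenvalues λ = -1 ± 3i (complex conjugate pair).
For λ=-1+3i: an eigenvector is (1,1) - i(-2,-1) = (1 + 2i, 1 + i).
A real fundamental pair from Re and Im of e^((-1+3i)t)v: X_1 = e^(-t)(cos(3t)·(1,1) + sin(3t)·(-2,-1)), X_2 = e^(-t)(sin(3t)·(1,1) - cos(3t)·(-2,-1)).
General solution: c_1X_1 + c_2X_2.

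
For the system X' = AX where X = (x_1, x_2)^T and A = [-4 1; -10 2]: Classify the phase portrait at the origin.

A = [[-4,1],[-10,2]]; det(A-λI) = λ^2 + 2λ + 2.
λ = -1 ± i: negative real part.

stable spiral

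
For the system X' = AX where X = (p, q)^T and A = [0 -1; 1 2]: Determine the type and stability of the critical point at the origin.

unstable improper node

A = [[0,-1],[1,2]]; det(A-λI) = λ^2 - 2λ + 1.
repeated λ = 1 with a single eigenvector.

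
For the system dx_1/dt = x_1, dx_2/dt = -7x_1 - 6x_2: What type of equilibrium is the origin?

saddle

A = [[1,0],[-7,-6]]; det(A-λI) = λ^2 + 5λ - 6.
λ = -6, 1: opposite signs.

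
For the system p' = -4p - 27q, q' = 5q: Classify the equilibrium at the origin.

A = [[-4,-27],[0,5]]; det(A-λI) = λ^2 - λ - 20.
λ = -4, 5: opposite signs.

saddle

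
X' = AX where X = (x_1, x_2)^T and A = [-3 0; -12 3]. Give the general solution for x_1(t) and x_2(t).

x_1(t) = -K_2e^(-3t), x_2(t) = K_1e^(3t) - 2K_2e^(-3t)

Coefficient matrix A = [[-3, 0], [-12, 3]].
Characteristic polynomial det(A - λI) = λ^2 - 9 = 0.
Eigenvalues λ = 3, -3.
For λ=3: (A-λI) row 1 is [-6, 0], so an eigenvector is (0, 1).
For λ=-3: (A-λI) row 2 is [-12, 6], so an eigenvector is (-1, -2).
General solution: K_1e^(3t)(0,1) + K_2e^(-3t)(-1,-2).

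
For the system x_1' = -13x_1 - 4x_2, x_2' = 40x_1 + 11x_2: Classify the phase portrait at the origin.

A = [[-13,-4],[40,11]]; det(A-λI) = λ^2 + 2λ + 17.
λ = -1 ± 4i: negative real part.

stable spiral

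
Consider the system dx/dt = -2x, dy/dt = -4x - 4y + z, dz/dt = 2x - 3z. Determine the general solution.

x(t) = C_3e^(-2t), y(t) = C_1e^(-3t) + C_2e^(-4t) - C_3e^(-2t), z(t) = C_1e^(-3t) + 2C_3e^(-2t)

Coefficient matrix A = [[-2, 0, 0], [-4, -4, 1], [2, 0, -3]].
det(A - λI) = 0 gives eigenvalues λ = -3, -4, -2.
For λ=-3: eigenvector (0,1,1).
For λ=-4: eigenvector (0,1,0).
For λ=-2: eigenvector (1,-1,2).
General solution: C_1e^(-3t)(0,1,1) + C_2e^(-4t)(0,1,0) + C_3e^(-2t)(1,-1,2).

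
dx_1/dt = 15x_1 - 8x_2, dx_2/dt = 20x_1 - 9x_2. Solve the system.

x_1(t) = -C_1e^(3t)sin(4t) + C_1e^(3t)cos(4t) + C_2e^(3t)sin(4t) + C_2e^(3t)cos(4t), x_2(t) = -C_1e^(3t)sin(4t) + 2C_1e^(3t)cos(4t) + 2C_2e^(3t)sin(4t) + C_2e^(3t)cos(4t)

Coefficient matrix A = [[15, -8], [20, -9]].
Characteristic polynomial det(A - λI) = λ^2 - 6λ + 25 = 0.
Eigenvalues λ = 3 ± 4i (complex conjugate pair).
For λ=3+4i: an eigenvector is (1,2) - i(-1,-1) = (1 + i, 2 + i).
A real fundamental pair from Re and Im of e^((3+4i)t)v: X_1 = e^(3t)(cos(4t)·(1,2) + sin(4t)·(-1,-1)), X_2 = e^(3t)(sin(4t)·(1,2) - cos(4t)·(-1,-1)).
General solution: C_1X_1 + C_2X_2.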